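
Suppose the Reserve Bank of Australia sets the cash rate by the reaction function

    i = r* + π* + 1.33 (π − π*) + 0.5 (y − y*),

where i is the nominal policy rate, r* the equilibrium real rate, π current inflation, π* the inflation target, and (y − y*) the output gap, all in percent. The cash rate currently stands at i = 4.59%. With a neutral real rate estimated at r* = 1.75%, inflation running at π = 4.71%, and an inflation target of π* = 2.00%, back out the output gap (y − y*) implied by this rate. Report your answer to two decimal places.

0.5 (y − y*) = 4.59 − 1.75 − 2.00 − 1.33 × (4.71 − 2.00) = -2.7643
(y − y*) = -2.7643 / 0.5 = -5.53

-5.53%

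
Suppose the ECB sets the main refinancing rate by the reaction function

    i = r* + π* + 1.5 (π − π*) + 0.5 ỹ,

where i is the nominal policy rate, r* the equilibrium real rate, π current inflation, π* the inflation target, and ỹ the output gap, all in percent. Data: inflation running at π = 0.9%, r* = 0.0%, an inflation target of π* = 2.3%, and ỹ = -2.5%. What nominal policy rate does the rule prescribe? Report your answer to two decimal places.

-1.05%

i = 0.0 + 2.3 + 1.5 × (0.9 − 2.3) + 0.5 × (-2.5)
   = 0.0 + 2.3 − 2.1 − 1.25 = -1.05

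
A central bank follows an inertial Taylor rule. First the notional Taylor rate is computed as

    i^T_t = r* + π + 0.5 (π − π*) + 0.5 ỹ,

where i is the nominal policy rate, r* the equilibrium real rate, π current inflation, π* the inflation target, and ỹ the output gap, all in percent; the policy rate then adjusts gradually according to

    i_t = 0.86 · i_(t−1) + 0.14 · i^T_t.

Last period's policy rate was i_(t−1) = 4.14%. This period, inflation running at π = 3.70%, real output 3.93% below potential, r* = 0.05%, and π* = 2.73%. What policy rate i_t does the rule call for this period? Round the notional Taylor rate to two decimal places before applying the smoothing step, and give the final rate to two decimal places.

Output 3.93% below potential → ỹ = -3.93.
i^T_t = 0.05 + 3.70 + 0.5 × (3.70 − 2.73) + 0.5 × (-3.93)
   = 0.05 + 3.7 + 0.485 − 1.965 = 2.27
i_t = 0.86 × 4.14 + 0.14 × 2.27 = 3.5604 + 0.3178 = 3.88

3.88%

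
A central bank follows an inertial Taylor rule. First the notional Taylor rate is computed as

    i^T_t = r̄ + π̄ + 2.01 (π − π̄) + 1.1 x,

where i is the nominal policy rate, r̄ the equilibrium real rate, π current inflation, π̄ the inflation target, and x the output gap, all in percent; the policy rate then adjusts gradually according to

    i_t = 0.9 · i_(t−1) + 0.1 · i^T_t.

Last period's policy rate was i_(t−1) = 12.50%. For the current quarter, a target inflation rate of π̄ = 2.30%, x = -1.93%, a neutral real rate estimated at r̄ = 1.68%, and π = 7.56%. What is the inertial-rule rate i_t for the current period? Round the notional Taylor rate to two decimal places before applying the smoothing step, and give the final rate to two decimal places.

12.49%

i^T_t = 1.68 + 2.30 + 2.01 × (7.56 − 2.30) + 1.1 × (-1.93)
   = 1.68 + 2.3 + 10.5726 − 2.123 = 12.43
i_t = 0.9 × 12.50 + 0.1 × 12.43 = 11.25 + 1.243 = 12.49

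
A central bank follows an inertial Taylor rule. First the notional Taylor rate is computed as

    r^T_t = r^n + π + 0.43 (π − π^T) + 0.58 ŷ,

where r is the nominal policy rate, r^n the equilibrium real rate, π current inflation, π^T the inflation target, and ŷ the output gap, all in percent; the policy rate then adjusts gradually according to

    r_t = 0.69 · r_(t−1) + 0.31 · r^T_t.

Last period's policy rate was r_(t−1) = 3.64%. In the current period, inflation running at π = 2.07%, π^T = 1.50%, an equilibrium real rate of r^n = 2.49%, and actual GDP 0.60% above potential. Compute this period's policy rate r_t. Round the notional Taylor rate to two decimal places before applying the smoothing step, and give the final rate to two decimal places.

4.11%

Output 0.60% above potential → ŷ = 0.60.
r^T_t = 2.49 + 2.07 + 0.43 × (2.07 − 1.50) + 0.58 × 0.60
   = 2.49 + 2.07 + 0.2451 + 0.348 = 5.15
r_t = 0.69 × 3.64 + 0.31 × 5.15 = 2.5116 + 1.5965 = 4.11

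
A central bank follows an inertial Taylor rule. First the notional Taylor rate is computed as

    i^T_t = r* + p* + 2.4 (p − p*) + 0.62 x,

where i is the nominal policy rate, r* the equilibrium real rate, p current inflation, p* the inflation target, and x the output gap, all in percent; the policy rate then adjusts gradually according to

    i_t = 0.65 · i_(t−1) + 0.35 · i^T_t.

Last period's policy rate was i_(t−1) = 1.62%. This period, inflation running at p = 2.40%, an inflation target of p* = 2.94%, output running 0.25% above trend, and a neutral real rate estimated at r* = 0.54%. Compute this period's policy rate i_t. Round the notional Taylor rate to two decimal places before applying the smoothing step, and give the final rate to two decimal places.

Output 0.25% above potential → x = 0.25.
i^T_t = 0.54 + 2.94 + 2.4 × (2.40 − 2.94) + 0.62 × 0.25
   = 0.54 + 2.94 − 1.296 + 0.155 = 2.34
i_t = 0.65 × 1.62 + 0.35 × 2.34 = 1.053 + 0.819 = 1.87

1.87%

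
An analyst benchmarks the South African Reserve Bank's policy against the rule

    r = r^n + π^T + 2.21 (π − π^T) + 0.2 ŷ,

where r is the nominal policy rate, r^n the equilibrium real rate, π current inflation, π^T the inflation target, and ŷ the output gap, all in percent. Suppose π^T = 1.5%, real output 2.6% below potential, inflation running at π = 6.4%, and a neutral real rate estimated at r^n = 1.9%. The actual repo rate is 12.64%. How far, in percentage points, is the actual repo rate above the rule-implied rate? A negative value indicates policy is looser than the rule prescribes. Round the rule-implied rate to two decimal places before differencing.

-1.07 pp

Output 2.6% below potential → ŷ = -2.6.
r = 1.9 + 1.5 + 2.21 × (6.4 − 1.5) + 0.2 × (-2.6)
   = 1.9 + 1.5 + 10.829 − 0.52 = 13.71
Deviation = 12.64 − 13.71 = -1.07 pp.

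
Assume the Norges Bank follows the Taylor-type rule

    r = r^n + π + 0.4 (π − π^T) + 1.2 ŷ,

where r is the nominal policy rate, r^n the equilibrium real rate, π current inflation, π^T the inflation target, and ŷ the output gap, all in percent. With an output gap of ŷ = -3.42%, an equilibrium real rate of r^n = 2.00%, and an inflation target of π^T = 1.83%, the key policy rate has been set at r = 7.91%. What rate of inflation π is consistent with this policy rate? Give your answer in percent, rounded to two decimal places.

7.68%

Collecting π: r = r^n + (1 + 0.4) π − 0.4 π^T + 1.2 ŷ
1.4 π = 7.91 − 2.00 + 0.4 × 1.83 − 1.2 × (-3.42) = 10.746
π = 10.746 / 1.4 = 7.68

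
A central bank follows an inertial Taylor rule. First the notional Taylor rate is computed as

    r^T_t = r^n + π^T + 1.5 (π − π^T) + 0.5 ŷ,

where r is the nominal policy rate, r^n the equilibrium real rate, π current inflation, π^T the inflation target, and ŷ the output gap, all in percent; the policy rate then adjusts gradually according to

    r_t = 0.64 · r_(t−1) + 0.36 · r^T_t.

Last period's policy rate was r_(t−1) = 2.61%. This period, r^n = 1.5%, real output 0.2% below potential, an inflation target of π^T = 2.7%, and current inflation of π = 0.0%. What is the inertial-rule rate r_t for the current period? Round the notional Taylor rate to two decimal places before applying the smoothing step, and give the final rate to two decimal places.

Output 0.2% below potential → ŷ = -0.2.
r^T_t = 1.5 + 2.7 + 1.5 × (0.0 − 2.7) + 0.5 × (-0.2)
   = 1.5 + 2.7 − 4.05 − 0.1 = 0.05
r_t = 0.64 × 2.61 + 0.36 × 0.05 = 1.6704 + 0.018 = 1.69

1.69%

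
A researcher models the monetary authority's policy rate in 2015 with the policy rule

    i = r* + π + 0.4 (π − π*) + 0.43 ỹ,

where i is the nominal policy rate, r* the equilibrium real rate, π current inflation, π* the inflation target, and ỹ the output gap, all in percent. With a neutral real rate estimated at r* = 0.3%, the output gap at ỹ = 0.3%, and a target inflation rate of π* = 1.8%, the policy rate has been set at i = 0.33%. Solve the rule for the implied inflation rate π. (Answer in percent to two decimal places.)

Collecting π: i = r* + (1 + 0.4) π − 0.4 π* + 0.43 ỹ
1.4 π = 0.33 − 0.3 + 0.4 × 1.8 − 0.43 × 0.3 = 0.621
π = 0.621 / 1.4 = 0.44

0.44%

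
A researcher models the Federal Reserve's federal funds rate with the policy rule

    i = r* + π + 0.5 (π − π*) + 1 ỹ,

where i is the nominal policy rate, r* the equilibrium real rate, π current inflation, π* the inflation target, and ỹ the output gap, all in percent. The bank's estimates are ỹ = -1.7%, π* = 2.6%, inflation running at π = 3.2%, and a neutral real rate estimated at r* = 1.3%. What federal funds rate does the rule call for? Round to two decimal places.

i = 1.3 + 3.2 + 0.5 × (3.2 − 2.6) + 1 × (-1.7)
   = 1.3 + 3.2 + 0.3 − 1.7 = 3.10

3.10%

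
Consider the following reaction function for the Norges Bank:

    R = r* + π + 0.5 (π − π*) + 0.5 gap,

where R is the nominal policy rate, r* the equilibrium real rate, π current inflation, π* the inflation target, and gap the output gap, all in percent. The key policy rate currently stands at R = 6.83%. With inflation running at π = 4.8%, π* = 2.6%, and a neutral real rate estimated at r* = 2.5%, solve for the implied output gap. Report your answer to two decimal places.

0.5 gap = 6.83 − 2.5 − 4.8 − 0.5 × (4.8 − 2.6) = -1.57
gap = -1.57 / 0.5 = -3.14

-3.14%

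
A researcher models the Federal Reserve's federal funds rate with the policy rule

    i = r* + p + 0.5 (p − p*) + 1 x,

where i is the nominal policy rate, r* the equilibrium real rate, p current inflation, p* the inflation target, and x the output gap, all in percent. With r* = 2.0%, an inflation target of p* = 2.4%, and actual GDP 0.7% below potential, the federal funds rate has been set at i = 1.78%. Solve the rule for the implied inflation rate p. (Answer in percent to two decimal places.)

Output 0.7% below potential → x = -0.7.
Collecting p: i = r* + (1 + 0.5) p − 0.5 p* + 1 x
1.5 p = 1.78 − 2.0 + 0.5 × 2.4 − 1 × (-0.7) = 1.68
p = 1.68 / 1.5 = 1.12

1.12%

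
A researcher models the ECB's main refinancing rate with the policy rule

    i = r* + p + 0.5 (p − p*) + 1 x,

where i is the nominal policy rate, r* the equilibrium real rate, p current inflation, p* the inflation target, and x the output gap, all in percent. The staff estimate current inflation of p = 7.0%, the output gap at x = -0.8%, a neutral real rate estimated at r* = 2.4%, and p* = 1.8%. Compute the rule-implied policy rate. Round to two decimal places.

11.20%

i = 2.4 + 7.0 + 0.5 × (7.0 − 1.8) + 1 × (-0.8)
   = 2.4 + 7 + 2.6 − 0.8 = 11.20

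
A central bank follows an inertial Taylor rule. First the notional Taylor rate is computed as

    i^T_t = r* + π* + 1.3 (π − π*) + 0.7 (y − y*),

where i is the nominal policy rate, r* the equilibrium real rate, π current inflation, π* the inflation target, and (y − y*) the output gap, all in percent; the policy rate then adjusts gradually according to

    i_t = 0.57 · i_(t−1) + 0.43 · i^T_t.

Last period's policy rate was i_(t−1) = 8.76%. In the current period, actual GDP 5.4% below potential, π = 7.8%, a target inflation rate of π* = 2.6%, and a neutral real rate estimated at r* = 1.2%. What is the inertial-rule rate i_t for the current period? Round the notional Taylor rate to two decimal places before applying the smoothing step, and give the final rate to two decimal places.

Output 5.4% below potential → (y − y*) = -5.4.
i^T_t = 1.2 + 2.6 + 1.3 × (7.8 − 2.6) + 0.7 × (-5.4)
   = 1.2 + 2.6 + 6.76 − 3.78 = 6.78
i_t = 0.57 × 8.76 + 0.43 × 6.78 = 4.9932 + 2.9154 = 7.91

7.91%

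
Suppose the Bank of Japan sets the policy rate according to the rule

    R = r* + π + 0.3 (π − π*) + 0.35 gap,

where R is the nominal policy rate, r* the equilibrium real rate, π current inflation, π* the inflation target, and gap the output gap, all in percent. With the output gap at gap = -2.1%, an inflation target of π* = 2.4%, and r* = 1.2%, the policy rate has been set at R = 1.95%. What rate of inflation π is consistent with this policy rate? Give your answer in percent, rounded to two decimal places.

Collecting π: R = r* + (1 + 0.3) π − 0.3 π* + 0.35 gap
1.3 π = 1.95 − 1.2 + 0.3 × 2.4 − 0.35 × (-2.1) = 2.205
π = 2.205 / 1.3 = 1.70

1.70%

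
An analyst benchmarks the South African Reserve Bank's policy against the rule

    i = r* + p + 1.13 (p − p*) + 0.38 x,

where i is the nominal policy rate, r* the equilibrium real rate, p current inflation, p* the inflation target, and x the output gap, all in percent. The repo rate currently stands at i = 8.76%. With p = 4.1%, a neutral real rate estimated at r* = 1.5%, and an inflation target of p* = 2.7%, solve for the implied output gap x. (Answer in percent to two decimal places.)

4.15%

0.38 x = 8.76 − 1.5 − 4.1 − 1.13 × (4.1 − 2.7) = 1.578
x = 1.578 / 0.38 = 4.15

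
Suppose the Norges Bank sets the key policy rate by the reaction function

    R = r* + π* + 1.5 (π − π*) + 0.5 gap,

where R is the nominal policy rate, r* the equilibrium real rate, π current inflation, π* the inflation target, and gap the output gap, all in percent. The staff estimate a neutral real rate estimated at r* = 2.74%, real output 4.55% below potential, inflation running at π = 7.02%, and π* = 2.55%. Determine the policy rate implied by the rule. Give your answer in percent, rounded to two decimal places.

Output 4.55% below potential → gap = -4.55.
R = 2.74 + 2.55 + 1.5 × (7.02 − 2.55) + 0.5 × (-4.55)
   = 2.74 + 2.55 + 6.705 − 2.275 = 9.72

9.72%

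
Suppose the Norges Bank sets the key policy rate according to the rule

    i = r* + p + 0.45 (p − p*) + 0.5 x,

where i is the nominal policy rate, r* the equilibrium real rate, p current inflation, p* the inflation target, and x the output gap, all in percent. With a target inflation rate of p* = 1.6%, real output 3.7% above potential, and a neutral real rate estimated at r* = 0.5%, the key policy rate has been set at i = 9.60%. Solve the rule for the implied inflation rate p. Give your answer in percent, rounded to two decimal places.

Output 3.7% above potential → x = 3.7.
Collecting p: i = r* + (1 + 0.45) p − 0.45 p* + 0.5 x
1.45 p = 9.60 − 0.5 + 0.45 × 1.6 − 0.5 × 3.7 = 7.97
p = 7.97 / 1.45 = 5.50

5.50%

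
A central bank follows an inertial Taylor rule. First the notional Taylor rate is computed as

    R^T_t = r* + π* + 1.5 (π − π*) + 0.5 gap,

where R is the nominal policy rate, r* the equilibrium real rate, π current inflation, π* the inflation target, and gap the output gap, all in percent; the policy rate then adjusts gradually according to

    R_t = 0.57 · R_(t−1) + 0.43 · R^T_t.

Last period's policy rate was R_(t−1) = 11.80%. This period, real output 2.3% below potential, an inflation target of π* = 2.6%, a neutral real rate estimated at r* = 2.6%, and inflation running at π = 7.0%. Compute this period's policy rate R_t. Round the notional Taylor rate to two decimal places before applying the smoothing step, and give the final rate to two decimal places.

Output 2.3% below potential → gap = -2.3.
R^T_t = 2.6 + 2.6 + 1.5 × (7.0 − 2.6) + 0.5 × (-2.3)
   = 2.6 + 2.6 + 6.6 − 1.15 = 10.65
R_t = 0.57 × 11.80 + 0.43 × 10.65 = 6.726 + 4.5795 = 11.31

11.31%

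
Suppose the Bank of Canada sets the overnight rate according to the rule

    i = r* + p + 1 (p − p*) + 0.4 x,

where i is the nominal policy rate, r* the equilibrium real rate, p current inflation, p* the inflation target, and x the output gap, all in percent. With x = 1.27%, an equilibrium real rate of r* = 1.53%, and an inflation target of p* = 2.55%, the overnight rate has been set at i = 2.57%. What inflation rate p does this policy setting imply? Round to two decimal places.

1.54%

Collecting p: i = r* + (1 + 1) p − 1 p* + 0.4 x
2 p = 2.57 − 1.53 + 1 × 2.55 − 0.4 × 1.27 = 3.082
p = 3.082 / 2 = 1.54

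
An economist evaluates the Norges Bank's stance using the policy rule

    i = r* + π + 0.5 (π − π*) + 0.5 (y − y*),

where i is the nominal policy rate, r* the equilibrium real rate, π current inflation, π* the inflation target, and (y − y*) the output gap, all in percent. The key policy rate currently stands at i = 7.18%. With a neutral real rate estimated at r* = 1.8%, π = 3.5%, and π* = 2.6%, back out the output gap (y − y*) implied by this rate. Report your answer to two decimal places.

0.5 (y − y*) = 7.18 − 1.8 − 3.5 − 0.5 × (3.5 − 2.6) = 1.43
(y − y*) = 1.43 / 0.5 = 2.86

2.86%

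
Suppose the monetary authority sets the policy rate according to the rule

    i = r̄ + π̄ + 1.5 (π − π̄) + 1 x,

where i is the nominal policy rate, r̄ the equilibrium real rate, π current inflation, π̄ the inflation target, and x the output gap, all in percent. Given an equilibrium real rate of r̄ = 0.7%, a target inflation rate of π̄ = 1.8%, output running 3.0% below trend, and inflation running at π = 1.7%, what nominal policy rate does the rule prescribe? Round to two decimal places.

-0.65%

Output 3.0% below potential → x = -3.0.
i = 0.7 + 1.8 + 1.5 × (1.7 − 1.8) + 1 × (-3.0)
   = 0.7 + 1.8 − 0.15 − 3 = -0.65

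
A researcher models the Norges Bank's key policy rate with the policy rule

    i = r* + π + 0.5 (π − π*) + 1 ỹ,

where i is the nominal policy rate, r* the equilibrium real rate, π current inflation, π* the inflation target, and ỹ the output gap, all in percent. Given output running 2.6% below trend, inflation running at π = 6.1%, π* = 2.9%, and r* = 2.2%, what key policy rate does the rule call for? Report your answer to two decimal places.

7.30%

Output 2.6% below potential → ỹ = -2.6.
i = 2.2 + 6.1 + 0.5 × (6.1 − 2.9) + 1 × (-2.6)
   = 2.2 + 6.1 + 1.6 − 2.6 = 7.30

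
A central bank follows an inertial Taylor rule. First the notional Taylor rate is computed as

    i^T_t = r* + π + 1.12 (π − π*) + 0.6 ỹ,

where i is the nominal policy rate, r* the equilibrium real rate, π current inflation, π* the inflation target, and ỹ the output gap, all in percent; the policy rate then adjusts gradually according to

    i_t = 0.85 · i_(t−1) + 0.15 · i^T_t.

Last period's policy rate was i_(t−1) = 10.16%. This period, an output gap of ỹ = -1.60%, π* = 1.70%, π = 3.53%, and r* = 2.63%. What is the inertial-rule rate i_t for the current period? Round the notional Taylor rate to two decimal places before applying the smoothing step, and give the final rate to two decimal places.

i^T_t = 2.63 + 3.53 + 1.12 × (3.53 − 1.70) + 0.6 × (-1.60)
   = 2.63 + 3.53 + 2.0496 − 0.96 = 7.25
i_t = 0.85 × 10.16 + 0.15 × 7.25 = 8.636 + 1.0875 = 9.72

9.72%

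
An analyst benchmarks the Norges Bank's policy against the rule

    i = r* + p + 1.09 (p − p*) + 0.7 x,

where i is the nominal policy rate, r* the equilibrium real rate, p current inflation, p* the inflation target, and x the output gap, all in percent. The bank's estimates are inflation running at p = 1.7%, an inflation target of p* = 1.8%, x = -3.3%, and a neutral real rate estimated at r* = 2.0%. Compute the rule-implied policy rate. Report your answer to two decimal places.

i = 2.0 + 1.7 + 1.09 × (1.7 − 1.8) + 0.7 × (-3.3)
   = 2.0 + 1.7 − 0.109 − 2.31 = 1.28

1.28%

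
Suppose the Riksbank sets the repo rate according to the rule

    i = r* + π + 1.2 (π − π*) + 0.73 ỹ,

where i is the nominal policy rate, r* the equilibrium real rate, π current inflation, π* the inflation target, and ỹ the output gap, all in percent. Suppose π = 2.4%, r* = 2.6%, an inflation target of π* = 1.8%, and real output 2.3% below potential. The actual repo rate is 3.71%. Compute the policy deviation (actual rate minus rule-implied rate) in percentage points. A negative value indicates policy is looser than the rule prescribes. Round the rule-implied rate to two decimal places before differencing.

-0.33 pp

Output 2.3% below potential → ỹ = -2.3.
i = 2.6 + 2.4 + 1.2 × (2.4 − 1.8) + 0.73 × (-2.3)
   = 2.6 + 2.4 + 0.72 − 1.679 = 4.04
Deviation = 3.71 − 4.04 = -0.33 pp.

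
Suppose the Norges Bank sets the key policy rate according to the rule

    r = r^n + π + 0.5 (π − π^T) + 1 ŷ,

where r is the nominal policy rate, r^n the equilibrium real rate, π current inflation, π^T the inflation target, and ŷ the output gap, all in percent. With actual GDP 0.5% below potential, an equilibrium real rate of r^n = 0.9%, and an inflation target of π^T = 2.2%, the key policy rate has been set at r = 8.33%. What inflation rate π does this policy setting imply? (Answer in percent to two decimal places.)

Output 0.5% below potential → ŷ = -0.5.
Collecting π: r = r^n + (1 + 0.5) π − 0.5 π^T + 1 ŷ
1.5 π = 8.33 − 0.9 + 0.5 × 2.2 − 1 × (-0.5) = 9.03
π = 9.03 / 1.5 = 6.02

6.02%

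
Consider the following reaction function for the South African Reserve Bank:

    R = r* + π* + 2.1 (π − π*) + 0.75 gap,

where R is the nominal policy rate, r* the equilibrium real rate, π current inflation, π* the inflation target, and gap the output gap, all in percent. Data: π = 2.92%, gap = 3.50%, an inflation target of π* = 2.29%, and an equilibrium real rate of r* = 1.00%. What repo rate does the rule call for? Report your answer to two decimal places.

7.24%

R = 1.00 + 2.29 + 2.1 × (2.92 − 2.29) + 0.75 × 3.50
   = 1.00 + 2.29 + 1.323 + 2.625 = 7.24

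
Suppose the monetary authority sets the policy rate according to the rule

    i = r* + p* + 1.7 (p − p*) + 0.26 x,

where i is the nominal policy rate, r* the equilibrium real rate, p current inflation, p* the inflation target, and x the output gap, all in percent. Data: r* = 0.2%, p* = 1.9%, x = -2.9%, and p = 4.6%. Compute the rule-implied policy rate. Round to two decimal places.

5.94%

i = 0.2 + 1.9 + 1.7 × (4.6 − 1.9) + 0.26 × (-2.9)
   = 0.2 + 1.9 + 4.59 − 0.754 = 5.94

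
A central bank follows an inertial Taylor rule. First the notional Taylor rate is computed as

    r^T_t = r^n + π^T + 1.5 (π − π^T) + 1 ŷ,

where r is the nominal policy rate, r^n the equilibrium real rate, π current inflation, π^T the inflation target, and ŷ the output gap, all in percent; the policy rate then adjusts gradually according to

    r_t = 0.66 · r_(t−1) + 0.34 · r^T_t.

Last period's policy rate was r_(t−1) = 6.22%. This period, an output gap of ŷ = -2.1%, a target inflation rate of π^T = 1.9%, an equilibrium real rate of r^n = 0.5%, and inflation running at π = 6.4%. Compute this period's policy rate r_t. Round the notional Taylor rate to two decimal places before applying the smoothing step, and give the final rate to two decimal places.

r^T_t = 0.5 + 1.9 + 1.5 × (6.4 − 1.9) + 1 × (-2.1)
   = 0.5 + 1.9 + 6.75 − 2.1 = 7.05
r_t = 0.66 × 6.22 + 0.34 × 7.05 = 4.1052 + 2.397 = 6.50

6.50%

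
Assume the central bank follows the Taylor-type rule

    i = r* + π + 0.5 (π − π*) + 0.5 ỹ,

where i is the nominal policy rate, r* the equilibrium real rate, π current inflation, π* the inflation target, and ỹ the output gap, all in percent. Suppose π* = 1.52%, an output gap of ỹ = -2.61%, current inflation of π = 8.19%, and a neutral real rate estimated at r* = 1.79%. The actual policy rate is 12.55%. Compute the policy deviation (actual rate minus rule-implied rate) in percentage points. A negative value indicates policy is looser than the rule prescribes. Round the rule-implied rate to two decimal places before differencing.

0.54 pp

i = 1.79 + 8.19 + 0.5 × (8.19 − 1.52) + 0.5 × (-2.61)
   = 1.79 + 8.19 + 3.335 − 1.305 = 12.01
Deviation = 12.55 − 12.01 = 0.54 pp.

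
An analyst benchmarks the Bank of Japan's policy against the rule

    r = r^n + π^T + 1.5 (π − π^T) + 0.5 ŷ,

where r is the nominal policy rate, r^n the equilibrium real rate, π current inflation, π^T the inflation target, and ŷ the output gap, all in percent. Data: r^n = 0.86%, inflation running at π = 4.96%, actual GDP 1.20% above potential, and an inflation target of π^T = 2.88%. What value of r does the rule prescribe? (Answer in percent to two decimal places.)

7.46%

Output 1.20% above potential → ŷ = 1.20.
r = 0.86 + 2.88 + 1.5 × (4.96 − 2.88) + 0.5 × 1.20
   = 0.86 + 2.88 + 3.12 + 0.6 = 7.46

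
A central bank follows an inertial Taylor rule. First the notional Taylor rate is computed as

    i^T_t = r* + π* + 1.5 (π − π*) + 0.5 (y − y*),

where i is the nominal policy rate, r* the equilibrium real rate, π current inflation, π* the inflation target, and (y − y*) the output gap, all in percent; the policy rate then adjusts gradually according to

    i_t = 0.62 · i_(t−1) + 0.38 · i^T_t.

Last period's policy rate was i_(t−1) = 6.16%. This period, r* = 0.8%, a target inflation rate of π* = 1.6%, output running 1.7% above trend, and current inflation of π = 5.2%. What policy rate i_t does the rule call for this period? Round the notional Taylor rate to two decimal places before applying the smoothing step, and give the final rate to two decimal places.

7.11%

Output 1.7% above potential → (y − y*) = 1.7.
i^T_t = 0.8 + 1.6 + 1.5 × (5.2 − 1.6) + 0.5 × 1.7
   = 0.8 + 1.6 + 5.4 + 0.85 = 8.65
i_t = 0.62 × 6.16 + 0.38 × 8.65 = 3.8192 + 3.287 = 7.11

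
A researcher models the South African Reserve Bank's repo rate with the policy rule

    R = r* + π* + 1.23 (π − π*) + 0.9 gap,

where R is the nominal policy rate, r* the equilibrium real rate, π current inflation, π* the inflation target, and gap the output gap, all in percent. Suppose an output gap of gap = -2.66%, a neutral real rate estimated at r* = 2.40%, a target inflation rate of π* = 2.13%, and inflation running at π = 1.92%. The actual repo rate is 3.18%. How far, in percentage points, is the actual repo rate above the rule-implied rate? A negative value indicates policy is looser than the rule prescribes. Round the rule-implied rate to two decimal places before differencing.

1.30 pp

R = 2.40 + 2.13 + 1.23 × (1.92 − 2.13) + 0.9 × (-2.66)
   = 2.40 + 2.13 − 0.2583 − 2.394 = 1.88
Deviation = 3.18 − 1.88 = 1.30 pp.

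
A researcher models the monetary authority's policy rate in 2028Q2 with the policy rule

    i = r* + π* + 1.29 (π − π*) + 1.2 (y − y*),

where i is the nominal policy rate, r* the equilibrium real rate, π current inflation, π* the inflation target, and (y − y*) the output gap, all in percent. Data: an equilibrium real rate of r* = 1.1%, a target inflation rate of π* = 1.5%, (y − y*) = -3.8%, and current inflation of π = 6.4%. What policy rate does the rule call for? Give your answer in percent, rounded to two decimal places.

4.36%

i = 1.1 + 1.5 + 1.29 × (6.4 − 1.5) + 1.2 × (-3.8)
   = 1.1 + 1.5 + 6.321 − 4.56 = 4.36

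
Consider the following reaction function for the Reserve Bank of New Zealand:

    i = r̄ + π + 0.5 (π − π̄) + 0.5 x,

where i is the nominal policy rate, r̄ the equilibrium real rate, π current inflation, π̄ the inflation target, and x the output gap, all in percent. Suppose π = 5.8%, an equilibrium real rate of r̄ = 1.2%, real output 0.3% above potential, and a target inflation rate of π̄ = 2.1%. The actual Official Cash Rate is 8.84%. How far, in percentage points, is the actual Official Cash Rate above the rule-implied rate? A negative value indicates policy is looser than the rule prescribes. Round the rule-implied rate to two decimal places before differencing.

-0.16 pp

Output 0.3% above potential → x = 0.3.
i = 1.2 + 5.8 + 0.5 × (5.8 − 2.1) + 0.5 × 0.3
   = 1.2 + 5.8 + 1.85 + 0.15 = 9.00
Deviation = 8.84 − 9.00 = -0.16 pp.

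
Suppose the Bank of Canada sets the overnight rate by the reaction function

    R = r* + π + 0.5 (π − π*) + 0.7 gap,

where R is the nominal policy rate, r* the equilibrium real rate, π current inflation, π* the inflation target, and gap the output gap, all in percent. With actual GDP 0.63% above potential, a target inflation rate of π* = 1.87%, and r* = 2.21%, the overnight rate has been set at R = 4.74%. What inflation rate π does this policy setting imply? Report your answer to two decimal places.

2.02%

Output 0.63% above potential → gap = 0.63.
Collecting π: R = r* + (1 + 0.5) π − 0.5 π* + 0.7 gap
1.5 π = 4.74 − 2.21 + 0.5 × 1.87 − 0.7 × 0.63 = 3.024
π = 3.024 / 1.5 = 2.02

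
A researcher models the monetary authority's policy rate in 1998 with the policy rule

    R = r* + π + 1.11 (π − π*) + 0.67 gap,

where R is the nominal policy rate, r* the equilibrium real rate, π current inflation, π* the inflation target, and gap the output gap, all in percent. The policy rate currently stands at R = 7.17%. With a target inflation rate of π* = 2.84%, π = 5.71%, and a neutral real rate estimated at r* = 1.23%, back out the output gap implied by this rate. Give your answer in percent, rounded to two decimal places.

0.67 gap = 7.17 − 1.23 − 5.71 − 1.11 × (5.71 − 2.84) = -2.9557
gap = -2.9557 / 0.67 = -4.41

-4.41%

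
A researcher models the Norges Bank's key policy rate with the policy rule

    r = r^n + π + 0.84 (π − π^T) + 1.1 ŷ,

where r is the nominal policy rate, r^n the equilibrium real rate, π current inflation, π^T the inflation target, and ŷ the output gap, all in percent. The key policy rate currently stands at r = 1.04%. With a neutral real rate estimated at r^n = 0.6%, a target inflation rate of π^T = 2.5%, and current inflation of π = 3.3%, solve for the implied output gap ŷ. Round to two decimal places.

-3.21%

1.1 ŷ = 1.04 − 0.6 − 3.3 − 0.84 × (3.3 − 2.5) = -3.532
ŷ = -3.532 / 1.1 = -3.21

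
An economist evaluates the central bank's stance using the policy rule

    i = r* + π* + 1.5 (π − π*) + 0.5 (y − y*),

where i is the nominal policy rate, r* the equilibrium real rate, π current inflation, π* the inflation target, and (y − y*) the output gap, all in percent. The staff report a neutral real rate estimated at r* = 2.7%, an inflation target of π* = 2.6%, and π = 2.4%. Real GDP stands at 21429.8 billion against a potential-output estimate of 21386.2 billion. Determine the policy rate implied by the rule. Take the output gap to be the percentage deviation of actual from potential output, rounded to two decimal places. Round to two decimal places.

Output gap = 100 × (21429.8 − 21386.2) / 21386.2 = 0.20%.
i = 2.70 + 2.60 + 1.5 × (2.40 − 2.60) + 0.5 × 0.20
   = 2.70 + 2.6 − 0.3 + 0.1 = 5.10

5.10%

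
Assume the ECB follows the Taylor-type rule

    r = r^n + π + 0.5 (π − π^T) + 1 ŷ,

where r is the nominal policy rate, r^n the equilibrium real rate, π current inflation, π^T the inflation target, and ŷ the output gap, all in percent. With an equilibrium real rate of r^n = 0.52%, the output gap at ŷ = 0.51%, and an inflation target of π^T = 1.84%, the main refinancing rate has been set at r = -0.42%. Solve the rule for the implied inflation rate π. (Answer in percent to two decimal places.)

-0.35%

Collecting π: r = r^n + (1 + 0.5) π − 0.5 π^T + 1 ŷ
1.5 π = -0.42 − 0.52 + 0.5 × 1.84 − 1 × 0.51 = -0.53
π = -0.53 / 1.5 = -0.35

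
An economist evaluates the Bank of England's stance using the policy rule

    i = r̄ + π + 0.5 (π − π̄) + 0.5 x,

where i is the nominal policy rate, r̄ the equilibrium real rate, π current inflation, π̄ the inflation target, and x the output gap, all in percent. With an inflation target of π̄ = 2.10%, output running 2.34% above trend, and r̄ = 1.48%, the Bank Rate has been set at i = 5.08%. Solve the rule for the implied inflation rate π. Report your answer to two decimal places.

2.32%

Output 2.34% above potential → x = 2.34.
Collecting π: i = r̄ + (1 + 0.5) π − 0.5 π̄ + 0.5 x
1.5 π = 5.08 − 1.48 + 0.5 × 2.10 − 0.5 × 2.34 = 3.48
π = 3.48 / 1.5 = 2.32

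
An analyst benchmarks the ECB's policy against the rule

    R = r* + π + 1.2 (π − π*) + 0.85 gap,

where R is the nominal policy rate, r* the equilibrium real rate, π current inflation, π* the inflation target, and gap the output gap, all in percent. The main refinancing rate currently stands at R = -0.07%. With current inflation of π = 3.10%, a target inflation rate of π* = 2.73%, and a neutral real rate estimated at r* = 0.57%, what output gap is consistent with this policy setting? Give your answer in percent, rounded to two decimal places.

-4.92%

0.85 gap = -0.07 − 0.57 − 3.10 − 1.2 × (3.10 − 2.73) = -4.184
gap = -4.184 / 0.85 = -4.92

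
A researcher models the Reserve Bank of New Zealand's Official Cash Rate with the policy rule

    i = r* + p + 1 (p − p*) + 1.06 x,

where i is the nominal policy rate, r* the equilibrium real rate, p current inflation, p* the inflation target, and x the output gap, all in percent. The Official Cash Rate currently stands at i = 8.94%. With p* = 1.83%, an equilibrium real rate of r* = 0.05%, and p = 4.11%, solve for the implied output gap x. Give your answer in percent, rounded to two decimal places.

1.06 x = 8.94 − 0.05 − 4.11 − 1 × (4.11 − 1.83) = 2.5
x = 2.5 / 1.06 = 2.36

2.36%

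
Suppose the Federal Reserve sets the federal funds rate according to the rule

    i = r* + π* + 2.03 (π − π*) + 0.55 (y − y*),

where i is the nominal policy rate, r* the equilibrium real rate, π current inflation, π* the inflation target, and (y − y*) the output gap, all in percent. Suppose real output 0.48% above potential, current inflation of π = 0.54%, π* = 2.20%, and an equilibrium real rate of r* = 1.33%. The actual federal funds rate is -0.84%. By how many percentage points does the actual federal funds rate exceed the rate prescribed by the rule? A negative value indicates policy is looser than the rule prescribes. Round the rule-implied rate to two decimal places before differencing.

Output 0.48% above potential → (y − y*) = 0.48.
i = 1.33 + 2.20 + 2.03 × (0.54 − 2.20) + 0.55 × 0.48
   = 1.33 + 2.2 − 3.3698 + 0.264 = 0.42
Deviation = -0.84 − 0.42 = -1.26 pp.

-1.26 pp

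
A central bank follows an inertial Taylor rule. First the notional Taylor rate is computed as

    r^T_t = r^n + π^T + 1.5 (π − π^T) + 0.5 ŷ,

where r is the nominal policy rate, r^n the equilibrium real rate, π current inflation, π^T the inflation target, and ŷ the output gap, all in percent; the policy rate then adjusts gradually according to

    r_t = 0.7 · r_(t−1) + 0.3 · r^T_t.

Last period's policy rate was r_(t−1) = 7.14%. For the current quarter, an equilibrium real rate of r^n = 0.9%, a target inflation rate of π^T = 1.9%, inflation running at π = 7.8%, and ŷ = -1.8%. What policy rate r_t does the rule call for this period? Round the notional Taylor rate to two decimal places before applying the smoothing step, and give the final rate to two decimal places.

8.22%

r^T_t = 0.9 + 1.9 + 1.5 × (7.8 − 1.9) + 0.5 × (-1.8)
   = 0.9 + 1.9 + 8.85 − 0.9 = 10.75
r_t = 0.7 × 7.14 + 0.3 × 10.75 = 4.998 + 3.225 = 8.22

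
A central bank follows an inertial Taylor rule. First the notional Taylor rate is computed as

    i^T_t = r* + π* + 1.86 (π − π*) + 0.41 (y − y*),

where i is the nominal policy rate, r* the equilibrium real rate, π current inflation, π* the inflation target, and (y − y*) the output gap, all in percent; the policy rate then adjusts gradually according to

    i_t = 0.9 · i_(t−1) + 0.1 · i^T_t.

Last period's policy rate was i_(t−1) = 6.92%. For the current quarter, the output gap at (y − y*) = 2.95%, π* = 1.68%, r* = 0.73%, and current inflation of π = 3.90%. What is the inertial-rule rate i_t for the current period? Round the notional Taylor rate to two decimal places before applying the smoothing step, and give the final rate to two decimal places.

7.00%

i^T_t = 0.73 + 1.68 + 1.86 × (3.90 − 1.68) + 0.41 × 2.95
   = 0.73 + 1.68 + 4.1292 + 1.2095 = 7.75
i_t = 0.9 × 6.92 + 0.1 × 7.75 = 6.228 + 0.775 = 7.00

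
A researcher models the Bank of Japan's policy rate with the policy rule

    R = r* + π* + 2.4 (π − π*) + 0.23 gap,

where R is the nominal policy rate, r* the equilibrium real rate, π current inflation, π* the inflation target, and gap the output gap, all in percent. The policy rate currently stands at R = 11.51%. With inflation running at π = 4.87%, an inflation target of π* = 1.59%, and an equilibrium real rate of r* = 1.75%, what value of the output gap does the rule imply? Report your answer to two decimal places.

0.23 gap = 11.51 − 1.75 − 1.59 − 2.4 × (4.87 − 1.59) = 0.298
gap = 0.298 / 0.23 = 1.30

1.30%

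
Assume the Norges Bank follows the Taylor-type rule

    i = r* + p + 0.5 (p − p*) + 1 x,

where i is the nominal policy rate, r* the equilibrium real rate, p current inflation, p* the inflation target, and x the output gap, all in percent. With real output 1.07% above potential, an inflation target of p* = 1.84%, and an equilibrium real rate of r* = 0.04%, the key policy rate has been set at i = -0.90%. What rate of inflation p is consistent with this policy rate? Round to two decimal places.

Output 1.07% above potential → x = 1.07.
Collecting p: i = r* + (1 + 0.5) p − 0.5 p* + 1 x
1.5 p = -0.90 − 0.04 + 0.5 × 1.84 − 1 × 1.07 = -1.09
p = -1.09 / 1.5 = -0.73

-0.73%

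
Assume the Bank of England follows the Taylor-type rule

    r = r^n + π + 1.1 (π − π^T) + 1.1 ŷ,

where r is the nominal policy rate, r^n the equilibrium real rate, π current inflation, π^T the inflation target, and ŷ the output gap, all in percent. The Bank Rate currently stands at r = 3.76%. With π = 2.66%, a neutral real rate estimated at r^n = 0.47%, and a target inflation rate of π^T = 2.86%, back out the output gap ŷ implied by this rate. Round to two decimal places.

1.1 ŷ = 3.76 − 0.47 − 2.66 − 1.1 × (2.66 − 2.86) = 0.85
ŷ = 0.85 / 1.1 = 0.77

0.77%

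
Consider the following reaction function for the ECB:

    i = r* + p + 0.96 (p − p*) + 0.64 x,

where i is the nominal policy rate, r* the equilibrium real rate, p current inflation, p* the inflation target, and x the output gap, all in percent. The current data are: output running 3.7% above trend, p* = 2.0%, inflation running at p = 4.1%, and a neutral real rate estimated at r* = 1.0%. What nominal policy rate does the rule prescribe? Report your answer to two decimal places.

9.48%

Output 3.7% above potential → x = 3.7.
i = 1.0 + 4.1 + 0.96 × (4.1 − 2.0) + 0.64 × 3.7
   = 1.0 + 4.1 + 2.016 + 2.368 = 9.48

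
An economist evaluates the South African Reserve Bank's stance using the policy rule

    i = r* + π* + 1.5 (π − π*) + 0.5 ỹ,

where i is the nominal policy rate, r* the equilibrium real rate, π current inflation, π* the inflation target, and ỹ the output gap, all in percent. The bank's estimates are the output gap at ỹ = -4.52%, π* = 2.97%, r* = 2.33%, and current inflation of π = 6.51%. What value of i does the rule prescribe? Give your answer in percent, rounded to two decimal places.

i = 2.33 + 2.97 + 1.5 × (6.51 − 2.97) + 0.5 × (-4.52)
   = 2.33 + 2.97 + 5.31 − 2.26 = 8.35

8.35%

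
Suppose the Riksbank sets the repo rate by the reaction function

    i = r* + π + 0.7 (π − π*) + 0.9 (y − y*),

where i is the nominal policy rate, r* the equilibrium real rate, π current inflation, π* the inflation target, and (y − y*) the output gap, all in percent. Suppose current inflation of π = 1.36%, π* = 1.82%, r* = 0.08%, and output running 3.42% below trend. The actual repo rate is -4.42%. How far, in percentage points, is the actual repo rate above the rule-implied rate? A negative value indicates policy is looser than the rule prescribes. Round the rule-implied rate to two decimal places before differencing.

-2.46 pp

Output 3.42% below potential → (y − y*) = -3.42.
i = 0.08 + 1.36 + 0.7 × (1.36 − 1.82) + 0.9 × (-3.42)
   = 0.08 + 1.36 − 0.322 − 3.078 = -1.96
Deviation = -4.42 − (-1.96) = -2.46 pp.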